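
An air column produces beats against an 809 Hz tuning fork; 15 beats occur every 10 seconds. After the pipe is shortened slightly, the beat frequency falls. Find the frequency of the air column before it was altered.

Beat frequency = 15/10 = 1.5 Hz.
|f − 809| = 1.5, so the air column was at either 807.5 Hz or 810.5 Hz.
A shorter pipe has a higher fundamental; the adjustment raises the air column's frequency.
The beat rate fell, so the adjustment moved the air column toward 809 Hz — it must have started below the reference.

807.5 Hz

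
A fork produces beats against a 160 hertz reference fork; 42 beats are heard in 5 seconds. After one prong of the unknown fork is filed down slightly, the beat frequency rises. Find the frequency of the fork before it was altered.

Beat frequency = 42/5 = 8.4 Hz.
|f − 160| = 8.4, so the fork was at either 151.6 Hz or 168.4 Hz.
Filing a prong removes mass and raises the fork's frequency; the adjustment raises the fork's frequency.
The beat rate rose, so the adjustment moved the fork further from 160 Hz — it was already above the reference.

168.4 Hz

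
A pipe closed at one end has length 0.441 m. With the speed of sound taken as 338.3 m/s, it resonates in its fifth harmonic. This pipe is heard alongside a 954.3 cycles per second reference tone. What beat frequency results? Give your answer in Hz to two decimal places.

Closed pipe (odd harmonics): f_n = n·v/(4L) = 5·338.3/(4·0.441) = 958.9002 Hz.
f_beat = |958.9002 − 954.3| = 4.60 Hz.

4.60 Hz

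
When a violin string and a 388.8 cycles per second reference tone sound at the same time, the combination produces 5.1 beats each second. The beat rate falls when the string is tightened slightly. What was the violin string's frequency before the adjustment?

|f − 388.8| = 5.1, so the violin string was at either 383.7 Hz or 393.9 Hz.
Increasing tension raises a string's frequency; the adjustment raises the violin string's frequency.
The beat rate fell, so the adjustment moved the violin string toward 388.8 Hz — it must have started below the reference.

383.7 Hz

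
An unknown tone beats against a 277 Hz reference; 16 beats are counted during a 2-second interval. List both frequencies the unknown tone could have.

269 Hz or 285 Hz

Beat frequency = 16/2 = 8 Hz.
|f − 277| = 8, so f = 277 ± 8.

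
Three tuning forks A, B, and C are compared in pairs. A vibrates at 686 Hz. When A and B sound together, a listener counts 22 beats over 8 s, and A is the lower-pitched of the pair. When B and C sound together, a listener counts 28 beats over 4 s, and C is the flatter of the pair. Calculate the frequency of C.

A–B: Beat frequency = 22/8 = 2.75 Hz.
B is above A, so f_B = 686 + 2.75 = 688.75 Hz.
B–C: Beat frequency = 28/4 = 7 Hz.
C is below B, so f_C = 688.75 − 7 = 681.75 Hz.

681.75 Hz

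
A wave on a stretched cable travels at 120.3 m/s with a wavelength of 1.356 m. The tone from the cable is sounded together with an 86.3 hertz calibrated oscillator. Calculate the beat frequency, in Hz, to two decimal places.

Source frequency f = v/λ = 120.3/1.356 = 88.7168 Hz.
f_beat = |88.7168 − 86.3| = 2.42 Hz.

2.42 Hz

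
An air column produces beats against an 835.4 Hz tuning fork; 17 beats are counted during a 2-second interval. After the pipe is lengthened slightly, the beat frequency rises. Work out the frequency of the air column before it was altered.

Beat frequency = 17/2 = 8.5 Hz.
|f − 835.4| = 8.5, so the air column was at either 826.9 Hz or 843.9 Hz.
A longer pipe has a lower fundamental; the adjustment lowers the air column's frequency.
The beat rate rose, so the adjustment moved the air column further from 835.4 Hz — it was already below the reference.

826.9 Hz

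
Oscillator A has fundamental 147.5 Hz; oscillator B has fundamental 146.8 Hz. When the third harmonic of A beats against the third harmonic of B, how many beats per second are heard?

Third harmonic of the first: 3·147.5 = 442.5 Hz.
Third harmonic of the second: 3·146.8 = 440.4 Hz.
f_beat = |442.5 − 440.4| = 2.1 Hz.

2.1 Hz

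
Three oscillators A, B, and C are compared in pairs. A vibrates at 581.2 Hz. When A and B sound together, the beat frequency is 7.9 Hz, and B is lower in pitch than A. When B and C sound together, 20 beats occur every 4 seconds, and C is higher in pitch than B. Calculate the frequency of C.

B is below A, so f_B = 581.2 − 7.9 = 573.3 Hz.
B–C: Beat frequency = 20/4 = 5 Hz.
C is above B, so f_C = 573.3 + 5 = 578.3 Hz.

578.3 Hz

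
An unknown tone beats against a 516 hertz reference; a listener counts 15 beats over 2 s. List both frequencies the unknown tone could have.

508.5 Hz or 523.5 Hz

Beat frequency = 15/2 = 7.5 Hz.
|f − 516| = 7.5, so f = 516 ± 7.5.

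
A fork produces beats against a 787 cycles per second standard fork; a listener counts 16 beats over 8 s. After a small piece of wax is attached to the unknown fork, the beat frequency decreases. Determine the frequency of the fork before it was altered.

Beat frequency = 16/8 = 2 Hz.
|f − 787| = 2, so the fork was at either 785 Hz or 789 Hz.
Loading a fork with wax lowers its frequency; the adjustment lowers the fork's frequency.
The beat rate fell, so the adjustment moved the fork toward 787 Hz — it must have started above the reference.

789 Hz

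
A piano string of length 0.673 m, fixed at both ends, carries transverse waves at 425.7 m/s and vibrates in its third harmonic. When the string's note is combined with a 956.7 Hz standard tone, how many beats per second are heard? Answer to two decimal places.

7.89 Hz

For a string fixed at both ends, f_n = n·v/(2L) = 3·425.7/(2·0.673) = 948.8113 Hz.
f_beat = |948.8113 − 956.7| = 7.89 Hz.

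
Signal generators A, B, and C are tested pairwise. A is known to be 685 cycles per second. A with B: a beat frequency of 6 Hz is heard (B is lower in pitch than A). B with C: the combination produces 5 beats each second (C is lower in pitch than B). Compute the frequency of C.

B is below A, so f_B = 685 − 6 = 679 Hz.
C is below B, so f_C = 679 − 5 = 674 Hz.

674 Hz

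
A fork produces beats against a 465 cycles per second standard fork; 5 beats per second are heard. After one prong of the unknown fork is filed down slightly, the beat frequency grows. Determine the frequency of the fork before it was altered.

470 Hz

|f − 465| = 5, so the fork was at either 460 Hz or 470 Hz.
Filing a prong removes mass and raises the fork's frequency; the adjustment raises the fork's frequency.
The beat rate rose, so the adjustment moved the fork further from 465 Hz — it was already above the reference.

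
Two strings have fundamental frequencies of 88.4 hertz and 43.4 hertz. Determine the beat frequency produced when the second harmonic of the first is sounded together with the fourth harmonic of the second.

Second harmonic of the first: 2·88.4 = 176.8 Hz.
Fourth harmonic of the second: 4·43.4 = 173.6 Hz.
f_beat = |176.8 − 173.6| = 3.2 Hz.

3.2 Hz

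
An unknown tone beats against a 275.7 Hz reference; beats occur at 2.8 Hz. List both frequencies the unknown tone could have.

272.9 Hz or 278.5 Hz

|f − 275.7| = 2.8, so f = 275.7 ± 2.8.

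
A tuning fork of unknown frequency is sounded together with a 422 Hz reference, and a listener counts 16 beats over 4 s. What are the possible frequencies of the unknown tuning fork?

418 Hz or 426 Hz

Beat frequency = 16/4 = 4 Hz.
|f − 422| = 4, so f = 422 ± 4.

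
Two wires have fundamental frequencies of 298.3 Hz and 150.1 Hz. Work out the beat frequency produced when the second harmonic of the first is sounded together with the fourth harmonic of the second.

Second harmonic of the first: 2·298.3 = 596.6 Hz.
Fourth harmonic of the second: 4·150.1 = 600.4 Hz.
f_beat = |596.6 − 600.4| = 3.8 Hz.

3.8 Hz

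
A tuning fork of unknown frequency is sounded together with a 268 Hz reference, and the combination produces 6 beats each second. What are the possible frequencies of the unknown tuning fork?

|f − 268| = 6, so f = 268 ± 6.

262 Hz or 274 Hz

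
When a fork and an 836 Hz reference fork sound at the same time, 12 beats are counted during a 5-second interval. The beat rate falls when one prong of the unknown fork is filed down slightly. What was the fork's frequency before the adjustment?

Beat frequency = 12/5 = 2.4 Hz.
|f − 836| = 2.4, so the fork was at either 833.6 Hz or 838.4 Hz.
Filing a prong removes mass and raises the fork's frequency; the adjustment raises the fork's frequency.
The beat rate fell, so the adjustment moved the fork toward 836 Hz — it must have started below the reference.

833.6 Hz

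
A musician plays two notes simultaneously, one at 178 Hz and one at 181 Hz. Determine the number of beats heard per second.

Beats arise from superposition of two nearby frequencies; the beat rate is |f₁ − f₂|.
|178 − 181| = 3 Hz.

3 Hz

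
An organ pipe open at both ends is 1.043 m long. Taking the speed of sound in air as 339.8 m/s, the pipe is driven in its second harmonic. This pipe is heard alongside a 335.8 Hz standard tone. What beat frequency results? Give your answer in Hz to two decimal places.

Open pipe: f_n = n·v/(2L) = 2·339.8/(2·1.043) = 325.7910 Hz.
f_beat = |325.7910 − 335.8| = 10.01 Hz.

10.01 Hz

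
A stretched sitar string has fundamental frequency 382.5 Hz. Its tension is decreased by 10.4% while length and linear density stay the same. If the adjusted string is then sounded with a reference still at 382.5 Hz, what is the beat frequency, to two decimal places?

20.44 Hz

For a string, f ∝ √T, so the new frequency is 382.5·√0.896 = 362.0641 Hz.
f_beat = |362.0641 − 382.5| = 20.44 Hz.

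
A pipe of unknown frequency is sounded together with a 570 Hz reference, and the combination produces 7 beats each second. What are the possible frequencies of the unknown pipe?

563 Hz or 577 Hz

|f − 570| = 7, so f = 570 ± 7.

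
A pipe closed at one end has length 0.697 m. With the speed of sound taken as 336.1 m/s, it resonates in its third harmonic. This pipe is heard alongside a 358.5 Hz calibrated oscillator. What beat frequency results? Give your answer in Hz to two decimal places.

Closed pipe (odd harmonics): f_n = n·v/(4L) = 3·336.1/(4·0.697) = 361.6571 Hz.
f_beat = |361.6571 − 358.5| = 3.16 Hz.

3.16 Hz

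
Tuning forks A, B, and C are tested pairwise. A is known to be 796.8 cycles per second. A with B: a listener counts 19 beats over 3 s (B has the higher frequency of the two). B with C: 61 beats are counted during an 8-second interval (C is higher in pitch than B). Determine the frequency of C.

A–B: Beat frequency = 19/3 = 6.3333 Hz.
B is above A, so f_B = 796.8 + 6.3333 = 803.1333 Hz.
B–C: Beat frequency = 61/8 = 7.625 Hz.
C is above B, so f_C = 803.1333 + 7.625 = 810.7583 Hz.

810.7583 Hz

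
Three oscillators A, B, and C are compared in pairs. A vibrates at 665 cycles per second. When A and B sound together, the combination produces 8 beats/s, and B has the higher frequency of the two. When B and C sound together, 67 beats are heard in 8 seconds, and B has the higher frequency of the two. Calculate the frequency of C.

B is above A, so f_B = 665 + 8 = 673 Hz.
B–C: Beat frequency = 67/8 = 8.375 Hz.
C is below B, so f_C = 673 − 8.375 = 664.625 Hz.

664.625 Hz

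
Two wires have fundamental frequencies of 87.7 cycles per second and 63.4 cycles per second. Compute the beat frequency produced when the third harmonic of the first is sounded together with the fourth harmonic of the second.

9.5 Hz

Third harmonic of the first: 3·87.7 = 263.1 Hz.
Fourth harmonic of the second: 4·63.4 = 253.6 Hz.
f_beat = |263.1 − 253.6| = 9.5 Hz.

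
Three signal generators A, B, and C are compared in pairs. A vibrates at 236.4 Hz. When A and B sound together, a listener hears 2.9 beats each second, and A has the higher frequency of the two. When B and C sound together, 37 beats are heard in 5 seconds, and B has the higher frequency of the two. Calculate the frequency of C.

B is below A, so f_B = 236.4 − 2.9 = 233.5 Hz.
B–C: Beat frequency = 37/5 = 7.4 Hz.
C is below B, so f_C = 233.5 − 7.4 = 226.1 Hz.

226.1 Hz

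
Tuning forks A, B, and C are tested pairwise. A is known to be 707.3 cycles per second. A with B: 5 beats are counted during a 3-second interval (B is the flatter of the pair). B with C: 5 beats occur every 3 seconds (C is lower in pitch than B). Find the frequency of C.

703.9667 Hz

A–B: Beat frequency = 5/3 = 1.6667 Hz.
B is below A, so f_B = 707.3 − 1.6667 = 705.6333 Hz.
B–C: Beat frequency = 5/3 = 1.6667 Hz.
C is below B, so f_C = 705.6333 − 1.6667 = 703.9667 Hz.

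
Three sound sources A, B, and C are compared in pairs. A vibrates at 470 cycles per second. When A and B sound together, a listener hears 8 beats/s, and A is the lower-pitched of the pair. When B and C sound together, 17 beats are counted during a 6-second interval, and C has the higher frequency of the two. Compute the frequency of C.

B is above A, so f_B = 470 + 8 = 478 Hz.
B–C: Beat frequency = 17/6 = 2.8333 Hz.
C is above B, so f_C = 478 + 2.8333 = 480.8333 Hz.

480.8333 Hz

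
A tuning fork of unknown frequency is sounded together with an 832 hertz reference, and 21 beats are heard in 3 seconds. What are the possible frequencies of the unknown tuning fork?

Beat frequency = 21/3 = 7 Hz.
|f − 832| = 7, so f = 832 ± 7.

825 Hz or 839 Hz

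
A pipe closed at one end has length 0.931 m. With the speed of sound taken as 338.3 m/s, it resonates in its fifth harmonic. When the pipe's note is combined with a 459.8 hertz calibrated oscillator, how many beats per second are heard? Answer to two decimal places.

5.58 Hz

Closed pipe (odd harmonics): f_n = n·v/(4L) = 5·338.3/(4·0.931) = 454.2159 Hz.
f_beat = |454.2159 − 459.8| = 5.58 Hz.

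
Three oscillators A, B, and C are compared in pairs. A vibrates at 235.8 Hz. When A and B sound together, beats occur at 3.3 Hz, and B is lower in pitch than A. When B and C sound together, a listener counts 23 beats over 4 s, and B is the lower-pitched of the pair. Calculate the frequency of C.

238.25 Hz

B is below A, so f_B = 235.8 − 3.3 = 232.5 Hz.
B–C: Beat frequency = 23/4 = 5.75 Hz.
C is above B, so f_C = 232.5 + 5.75 = 238.25 Hz.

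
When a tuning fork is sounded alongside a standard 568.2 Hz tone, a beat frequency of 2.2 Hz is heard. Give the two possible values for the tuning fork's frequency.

|f − 568.2| = 2.2, so f = 568.2 ± 2.2.

566 Hz or 570.4 Hz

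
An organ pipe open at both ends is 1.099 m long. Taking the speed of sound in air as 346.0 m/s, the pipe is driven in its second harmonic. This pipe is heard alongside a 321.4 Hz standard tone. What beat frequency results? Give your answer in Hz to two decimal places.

6.57 Hz

Open pipe: f_n = n·v/(2L) = 2·346.0/(2·1.099) = 314.8317 Hz.
f_beat = |314.8317 − 321.4| = 6.57 Hz.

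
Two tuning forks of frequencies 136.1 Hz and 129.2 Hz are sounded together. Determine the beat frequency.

f_beat = |f₁ − f₂|.
|136.1 − 129.2| = 6.9 Hz.

6.9 Hz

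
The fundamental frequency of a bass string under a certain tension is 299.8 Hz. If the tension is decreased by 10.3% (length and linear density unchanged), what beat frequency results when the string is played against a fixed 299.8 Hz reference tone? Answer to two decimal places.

For a string, f ∝ √T, so the new frequency is 299.8·√0.897 = 283.9408 Hz.
f_beat = |283.9408 − 299.8| = 15.86 Hz.

15.86 Hz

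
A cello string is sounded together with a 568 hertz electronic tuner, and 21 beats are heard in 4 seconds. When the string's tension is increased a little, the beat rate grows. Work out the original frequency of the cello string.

573.25 Hz

Beat frequency = 21/4 = 5.25 Hz.
|f − 568| = 5.25, so the cello string was at either 562.75 Hz or 573.25 Hz.
Higher tension means higher frequency; the adjustment raises the cello string's frequency.
The beat rate rose, so the adjustment moved the cello string further from 568 Hz — it was already above the reference.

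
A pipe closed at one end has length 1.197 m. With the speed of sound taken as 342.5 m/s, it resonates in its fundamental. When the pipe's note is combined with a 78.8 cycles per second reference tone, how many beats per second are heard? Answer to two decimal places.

7.27 Hz

Closed pipe (odd harmonics): f_n = n·v/(4L) = 1·342.5/(4·1.197) = 71.5330 Hz.
f_beat = |71.5330 − 78.8| = 7.27 Hz.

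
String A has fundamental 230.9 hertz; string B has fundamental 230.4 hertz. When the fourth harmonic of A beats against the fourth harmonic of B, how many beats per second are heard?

Fourth harmonic of the first: 4·230.9 = 923.6 Hz.
Fourth harmonic of the second: 4·230.4 = 921.6 Hz.
f_beat = |923.6 − 921.6| = 2.0 Hz.

2.0 Hz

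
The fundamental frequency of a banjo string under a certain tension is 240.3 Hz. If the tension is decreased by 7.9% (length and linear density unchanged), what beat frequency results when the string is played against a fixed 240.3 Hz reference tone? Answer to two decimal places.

For a string, f ∝ √T, so the new frequency is 240.3·√0.921 = 230.6129 Hz.
f_beat = |230.6129 − 240.3| = 9.69 Hz.

9.69 Hz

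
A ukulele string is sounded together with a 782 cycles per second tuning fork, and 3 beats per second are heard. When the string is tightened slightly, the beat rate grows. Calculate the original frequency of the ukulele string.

|f − 782| = 3, so the ukulele string was at either 779 Hz or 785 Hz.
Increasing tension raises a string's frequency; the adjustment raises the ukulele string's frequency.
The beat rate rose, so the adjustment moved the ukulele string further from 782 Hz — it was already above the reference.

785 Hz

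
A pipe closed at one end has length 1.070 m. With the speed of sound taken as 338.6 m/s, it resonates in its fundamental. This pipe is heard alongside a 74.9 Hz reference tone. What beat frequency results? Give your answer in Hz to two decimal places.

Closed pipe (odd harmonics): f_n = n·v/(4L) = 1·338.6/(4·1.070) = 79.1121 Hz.
f_beat = |79.1121 − 74.9| = 4.21 Hz.

4.21 Hz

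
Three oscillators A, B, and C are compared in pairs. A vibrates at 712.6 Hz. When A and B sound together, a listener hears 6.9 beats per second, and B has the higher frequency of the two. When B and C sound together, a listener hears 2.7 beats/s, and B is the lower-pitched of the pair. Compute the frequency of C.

722.2 Hz

B is above A, so f_B = 712.6 + 6.9 = 719.5 Hz.
C is above B, so f_C = 719.5 + 2.7 = 722.2 Hz.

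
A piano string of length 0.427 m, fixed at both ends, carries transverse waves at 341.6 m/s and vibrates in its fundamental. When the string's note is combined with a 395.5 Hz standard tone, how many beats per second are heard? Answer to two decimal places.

4.50 Hz

For a string fixed at both ends, f_n = n·v/(2L) = 1·341.6/(2·0.427) = 400.0000 Hz.
f_beat = |400.0000 − 395.5| = 4.50 Hz.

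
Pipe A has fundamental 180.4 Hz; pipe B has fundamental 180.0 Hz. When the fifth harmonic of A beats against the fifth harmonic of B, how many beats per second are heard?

2.0 Hz

Fifth harmonic of the first: 5·180.4 = 902.0 Hz.
Fifth harmonic of the second: 5·180.0 = 900.0 Hz.
f_beat = |902.0 − 900.0| = 2.0 Hz.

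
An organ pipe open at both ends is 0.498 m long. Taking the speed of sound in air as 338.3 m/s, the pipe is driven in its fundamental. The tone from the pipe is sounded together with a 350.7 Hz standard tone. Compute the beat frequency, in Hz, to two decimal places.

Open pipe: f_n = n·v/(2L) = 1·338.3/(2·0.498) = 339.6586 Hz.
f_beat = |339.6586 − 350.7| = 11.04 Hz.

11.04 Hz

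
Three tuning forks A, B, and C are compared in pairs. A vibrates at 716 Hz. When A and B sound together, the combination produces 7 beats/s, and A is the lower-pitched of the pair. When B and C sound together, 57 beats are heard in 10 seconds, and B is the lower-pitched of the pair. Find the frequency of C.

B is above A, so f_B = 716 + 7 = 723 Hz.
B–C: Beat frequency = 57/10 = 5.7 Hz.
C is above B, so f_C = 723 + 5.7 = 728.7 Hz.

728.7 Hz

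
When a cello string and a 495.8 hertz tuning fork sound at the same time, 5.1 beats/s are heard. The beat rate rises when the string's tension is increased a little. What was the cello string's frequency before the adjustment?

500.9 Hz

|f − 495.8| = 5.1, so the cello string was at either 490.7 Hz or 500.9 Hz.
Higher tension means higher frequency; the adjustment raises the cello string's frequency.
The beat rate rose, so the adjustment moved the cello string further from 495.8 Hz — it was already above the reference.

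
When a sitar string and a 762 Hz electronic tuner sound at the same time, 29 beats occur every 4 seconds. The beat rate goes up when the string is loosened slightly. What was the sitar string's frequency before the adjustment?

754.75 Hz

Beat frequency = 29/4 = 7.25 Hz.
|f − 762| = 7.25, so the sitar string was at either 754.75 Hz or 769.25 Hz.
Reducing tension lowers a string's frequency; the adjustment lowers the sitar string's frequency.
The beat rate rose, so the adjustment moved the sitar string further from 762 Hz — it was already below the reference.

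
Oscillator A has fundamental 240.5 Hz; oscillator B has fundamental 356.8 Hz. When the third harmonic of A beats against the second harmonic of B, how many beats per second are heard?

Third harmonic of the first: 3·240.5 = 721.5 Hz.
Second harmonic of the second: 2·356.8 = 713.6 Hz.
f_beat = |721.5 − 713.6| = 7.9 Hz.

7.9 Hz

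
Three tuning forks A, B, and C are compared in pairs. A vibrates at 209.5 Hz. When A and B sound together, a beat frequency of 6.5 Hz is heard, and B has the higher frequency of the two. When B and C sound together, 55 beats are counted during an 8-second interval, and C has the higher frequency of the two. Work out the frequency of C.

B is above A, so f_B = 209.5 + 6.5 = 216 Hz.
B–C: Beat frequency = 55/8 = 6.875 Hz.
C is above B, so f_C = 216 + 6.875 = 222.875 Hz.

222.875 Hz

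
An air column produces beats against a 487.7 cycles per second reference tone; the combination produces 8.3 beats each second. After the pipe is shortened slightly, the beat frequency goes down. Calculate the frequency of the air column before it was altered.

479.4 Hz

|f − 487.7| = 8.3, so the air column was at either 479.4 Hz or 496 Hz.
A shorter pipe has a higher fundamental; the adjustment raises the air column's frequency.
The beat rate fell, so the adjustment moved the air column toward 487.7 Hz — it must have started below the reference.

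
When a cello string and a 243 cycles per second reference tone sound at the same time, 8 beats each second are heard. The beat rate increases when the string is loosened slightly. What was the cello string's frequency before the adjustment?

235 Hz

|f − 243| = 8, so the cello string was at either 235 Hz or 251 Hz.
Reducing tension lowers a string's frequency; the adjustment lowers the cello string's frequency.
The beat rate rose, so the adjustment moved the cello string further from 243 Hz — it was already below the reference.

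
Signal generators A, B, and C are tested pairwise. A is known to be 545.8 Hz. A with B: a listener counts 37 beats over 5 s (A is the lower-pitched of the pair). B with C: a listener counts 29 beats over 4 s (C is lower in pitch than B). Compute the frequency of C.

545.95 Hz

A–B: Beat frequency = 37/5 = 7.4 Hz.
B is above A, so f_B = 545.8 + 7.4 = 553.2 Hz.
B–C: Beat frequency = 29/4 = 7.25 Hz.
C is below B, so f_C = 553.2 − 7.25 = 545.95 Hz.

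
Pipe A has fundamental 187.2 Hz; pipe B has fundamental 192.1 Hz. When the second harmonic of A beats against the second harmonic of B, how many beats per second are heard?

Second harmonic of the first: 2·187.2 = 374.4 Hz.
Second harmonic of the second: 2·192.1 = 384.2 Hz.
f_beat = |374.4 − 384.2| = 9.8 Hz.

9.8 Hz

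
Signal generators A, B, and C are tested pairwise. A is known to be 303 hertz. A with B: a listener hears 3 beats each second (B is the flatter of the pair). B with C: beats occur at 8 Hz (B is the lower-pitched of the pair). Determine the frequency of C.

B is below A, so f_B = 303 − 3 = 300 Hz.
C is above B, so f_C = 300 + 8 = 308 Hz.

308 Hz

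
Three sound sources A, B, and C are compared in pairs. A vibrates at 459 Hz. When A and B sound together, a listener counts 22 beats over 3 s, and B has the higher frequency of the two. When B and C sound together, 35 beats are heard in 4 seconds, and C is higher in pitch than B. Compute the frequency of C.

A–B: Beat frequency = 22/3 = 7.3333 Hz.
B is above A, so f_B = 459 + 7.3333 = 466.3333 Hz.
B–C: Beat frequency = 35/4 = 8.75 Hz.
C is above B, so f_C = 466.3333 + 8.75 = 475.0833 Hz.

475.0833 Hz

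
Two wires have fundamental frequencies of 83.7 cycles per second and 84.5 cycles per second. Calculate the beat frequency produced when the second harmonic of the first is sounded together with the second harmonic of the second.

1.6 Hz

Second harmonic of the first: 2·83.7 = 167.4 Hz.
Second harmonic of the second: 2·84.5 = 169.0 Hz.
f_beat = |167.4 − 169.0| = 1.6 Hz.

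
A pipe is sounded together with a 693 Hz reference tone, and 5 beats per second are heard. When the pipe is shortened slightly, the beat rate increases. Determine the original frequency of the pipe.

|f − 693| = 5, so the pipe was at either 688 Hz or 698 Hz.
A shorter pipe has a higher fundamental; the adjustment raises the pipe's frequency.
The beat rate rose, so the adjustment moved the pipe further from 693 Hz — it was already above the reference.

698 Hz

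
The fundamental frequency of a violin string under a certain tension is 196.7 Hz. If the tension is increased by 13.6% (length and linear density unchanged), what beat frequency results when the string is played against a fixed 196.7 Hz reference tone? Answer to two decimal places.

For a string, f ∝ √T, so the new frequency is 196.7·√1.136 = 209.6494 Hz.
f_beat = |209.6494 − 196.7| = 12.95 Hz.

12.95 Hz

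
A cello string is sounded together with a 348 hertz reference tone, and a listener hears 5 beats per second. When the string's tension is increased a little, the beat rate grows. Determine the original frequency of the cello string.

|f − 348| = 5, so the cello string was at either 343 Hz or 353 Hz.
Higher tension means higher frequency; the adjustment raises the cello string's frequency.
The beat rate rose, so the adjustment moved the cello string further from 348 Hz — it was already above the reference.

353 Hz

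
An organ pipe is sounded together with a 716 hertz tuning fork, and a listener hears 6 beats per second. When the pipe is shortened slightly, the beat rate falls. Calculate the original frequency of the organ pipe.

710 Hz

|f − 716| = 6, so the organ pipe was at either 710 Hz or 722 Hz.
A shorter pipe has a higher fundamental; the adjustment raises the organ pipe's frequency.
The beat rate fell, so the adjustment moved the organ pipe toward 716 Hz — it must have started below the reference.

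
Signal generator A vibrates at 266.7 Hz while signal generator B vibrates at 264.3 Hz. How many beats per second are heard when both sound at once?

Beats arise from superposition of two nearby frequencies; the beat rate is |f₁ − f₂|.
|266.7 − 264.3| = 2.4 Hz.

2.4 Hz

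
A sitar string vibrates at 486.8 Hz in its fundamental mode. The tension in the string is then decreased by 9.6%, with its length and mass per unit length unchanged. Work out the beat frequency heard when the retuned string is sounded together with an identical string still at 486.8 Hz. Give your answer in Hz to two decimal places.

For a string, f ∝ √T, so the new frequency is 486.8·√0.904 = 462.8442 Hz.
f_beat = |462.8442 − 486.8| = 23.96 Hz.

23.96 Hz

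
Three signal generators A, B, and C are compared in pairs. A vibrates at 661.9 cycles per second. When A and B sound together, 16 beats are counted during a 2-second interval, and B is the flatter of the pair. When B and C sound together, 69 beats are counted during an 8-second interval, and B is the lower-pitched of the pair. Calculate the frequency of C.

A–B: Beat frequency = 16/2 = 8 Hz.
B is below A, so f_B = 661.9 − 8 = 653.9 Hz.
B–C: Beat frequency = 69/8 = 8.625 Hz.
C is above B, so f_C = 653.9 + 8.625 = 662.525 Hz.

662.525 Hz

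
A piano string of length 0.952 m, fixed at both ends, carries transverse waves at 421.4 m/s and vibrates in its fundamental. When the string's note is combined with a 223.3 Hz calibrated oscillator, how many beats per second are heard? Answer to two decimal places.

For a string fixed at both ends, f_n = n·v/(2L) = 1·421.4/(2·0.952) = 221.3235 Hz.
f_beat = |221.3235 − 223.3| = 1.98 Hz.

1.98 Hz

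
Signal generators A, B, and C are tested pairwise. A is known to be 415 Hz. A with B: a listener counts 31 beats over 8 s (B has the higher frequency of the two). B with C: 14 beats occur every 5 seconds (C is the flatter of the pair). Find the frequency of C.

416.075 Hz

A–B: Beat frequency = 31/8 = 3.875 Hz.
B is above A, so f_B = 415 + 3.875 = 418.875 Hz.
B–C: Beat frequency = 14/5 = 2.8 Hz.
C is below B, so f_C = 418.875 − 2.8 = 416.075 Hz.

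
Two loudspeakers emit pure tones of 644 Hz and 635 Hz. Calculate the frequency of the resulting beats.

9 Hz

Beats arise from superposition of two nearby frequencies; the beat rate is |f₁ − f₂|.
|644 − 635| = 9 Hz.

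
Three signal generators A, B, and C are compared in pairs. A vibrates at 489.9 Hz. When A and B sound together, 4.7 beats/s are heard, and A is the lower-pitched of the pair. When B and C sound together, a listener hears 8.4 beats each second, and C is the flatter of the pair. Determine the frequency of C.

486.2 Hz

B is above A, so f_B = 489.9 + 4.7 = 494.6 Hz.
C is below B, so f_C = 494.6 − 8.4 = 486.2 Hz.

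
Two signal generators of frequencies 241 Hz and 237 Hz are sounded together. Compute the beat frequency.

4 Hz

Beats arise from superposition of two nearby frequencies; the beat rate is |f₁ − f₂|.
|241 − 237| = 4 Hz.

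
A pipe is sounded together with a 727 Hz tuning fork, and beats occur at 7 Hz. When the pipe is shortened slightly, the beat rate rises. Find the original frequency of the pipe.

734 Hz

|f − 727| = 7, so the pipe was at either 720 Hz or 734 Hz.
A shorter pipe has a higher fundamental; the adjustment raises the pipe's frequency.
The beat rate rose, so the adjustment moved the pipe further from 727 Hz — it was already above the reference.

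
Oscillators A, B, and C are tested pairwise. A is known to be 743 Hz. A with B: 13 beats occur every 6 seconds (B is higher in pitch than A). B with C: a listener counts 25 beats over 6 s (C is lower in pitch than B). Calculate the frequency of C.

A–B: Beat frequency = 13/6 = 2.1667 Hz.
B is above A, so f_B = 743 + 2.1667 = 745.1667 Hz.
B–C: Beat frequency = 25/6 = 4.1667 Hz.
C is below B, so f_C = 745.1667 − 4.1667 = 741 Hz.

741 Hz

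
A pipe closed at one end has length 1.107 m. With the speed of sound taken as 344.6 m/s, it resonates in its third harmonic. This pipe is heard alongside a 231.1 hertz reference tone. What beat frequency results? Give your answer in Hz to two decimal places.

Closed pipe (odd harmonics): f_n = n·v/(4L) = 3·344.6/(4·1.107) = 233.4688 Hz.
f_beat = |233.4688 − 231.1| = 2.37 Hz.

2.37 Hz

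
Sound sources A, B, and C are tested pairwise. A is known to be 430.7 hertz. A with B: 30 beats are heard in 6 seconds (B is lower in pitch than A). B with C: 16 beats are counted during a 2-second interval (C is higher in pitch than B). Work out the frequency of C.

A–B: Beat frequency = 30/6 = 5 Hz.
B is below A, so f_B = 430.7 − 5 = 425.7 Hz.
B–C: Beat frequency = 16/2 = 8 Hz.
C is above B, so f_C = 425.7 + 8 = 433.7 Hz.

433.7 Hz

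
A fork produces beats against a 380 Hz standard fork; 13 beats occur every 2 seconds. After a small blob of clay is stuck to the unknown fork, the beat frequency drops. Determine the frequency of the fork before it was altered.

386.5 Hz

Beat frequency = 13/2 = 6.5 Hz.
|f − 380| = 6.5, so the fork was at either 373.5 Hz or 386.5 Hz.
Adding mass to a fork lowers its frequency; the adjustment lowers the fork's frequency.
The beat rate fell, so the adjustment moved the fork toward 380 Hz — it must have started above the reference.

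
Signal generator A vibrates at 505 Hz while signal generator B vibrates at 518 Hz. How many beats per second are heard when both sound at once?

13 Hz

f_beat = |f₁ − f₂|.
|505 − 518| = 13 Hz.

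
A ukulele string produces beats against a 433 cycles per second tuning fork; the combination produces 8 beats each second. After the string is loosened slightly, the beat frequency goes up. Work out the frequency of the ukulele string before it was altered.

425 Hz

|f − 433| = 8, so the ukulele string was at either 425 Hz or 441 Hz.
Reducing tension lowers a string's frequency; the adjustment lowers the ukulele string's frequency.
The beat rate rose, so the adjustment moved the ukulele string further from 433 Hz — it was already below the reference.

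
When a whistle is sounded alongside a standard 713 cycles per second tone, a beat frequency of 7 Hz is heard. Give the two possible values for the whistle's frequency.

706 Hz or 720 Hz

|f − 713| = 7, so f = 713 ± 7.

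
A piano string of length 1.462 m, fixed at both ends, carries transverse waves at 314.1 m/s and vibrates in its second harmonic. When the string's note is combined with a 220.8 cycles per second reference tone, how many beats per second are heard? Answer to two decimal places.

5.96 Hz

For a string fixed at both ends, f_n = n·v/(2L) = 2·314.1/(2·1.462) = 214.8427 Hz.
f_beat = |214.8427 − 220.8| = 5.96 Hz.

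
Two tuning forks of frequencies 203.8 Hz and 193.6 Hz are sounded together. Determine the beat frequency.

10.2 Hz

The beat frequency equals the magnitude of the frequency difference.
|203.8 − 193.6| = 10.2 Hz.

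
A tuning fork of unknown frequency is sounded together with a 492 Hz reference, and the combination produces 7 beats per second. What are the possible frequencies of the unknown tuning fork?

|f − 492| = 7, so f = 492 ± 7.

485 Hz or 499 Hz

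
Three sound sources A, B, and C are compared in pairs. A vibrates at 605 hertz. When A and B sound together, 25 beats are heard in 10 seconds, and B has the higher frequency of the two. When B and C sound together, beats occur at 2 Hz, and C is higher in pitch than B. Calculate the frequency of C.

A–B: Beat frequency = 25/10 = 2.5 Hz.
B is above A, so f_B = 605 + 2.5 = 607.5 Hz.
C is above B, so f_C = 607.5 + 2 = 609.5 Hz.

609.5 Hz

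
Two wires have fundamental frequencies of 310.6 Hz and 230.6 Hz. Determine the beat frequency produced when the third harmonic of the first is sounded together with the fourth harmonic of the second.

9.4 Hz

Third harmonic of the first: 3·310.6 = 931.8 Hz.
Fourth harmonic of the second: 4·230.6 = 922.4 Hz.
f_beat = |931.8 − 922.4| = 9.4 Hz.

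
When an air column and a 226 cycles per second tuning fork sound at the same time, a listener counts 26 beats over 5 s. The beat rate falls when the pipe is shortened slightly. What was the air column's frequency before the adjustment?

220.8 Hz

Beat frequency = 26/5 = 5.2 Hz.
|f − 226| = 5.2, so the air column was at either 220.8 Hz or 231.2 Hz.
A shorter pipe has a higher fundamental; the adjustment raises the air column's frequency.
The beat rate fell, so the adjustment moved the air column toward 226 Hz — it must have started below the reference.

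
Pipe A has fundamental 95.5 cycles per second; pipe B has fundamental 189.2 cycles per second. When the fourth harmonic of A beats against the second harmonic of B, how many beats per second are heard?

Fourth harmonic of the first: 4·95.5 = 382.0 Hz.
Second harmonic of the second: 2·189.2 = 378.4 Hz.
f_beat = |382.0 − 378.4| = 3.6 Hz.

3.6 Hz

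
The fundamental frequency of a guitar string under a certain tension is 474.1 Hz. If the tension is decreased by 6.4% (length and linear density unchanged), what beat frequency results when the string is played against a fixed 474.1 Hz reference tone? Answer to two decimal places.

15.42 Hz

For a string, f ∝ √T, so the new frequency is 474.1·√0.936 = 458.6780 Hz.
f_beat = |458.6780 − 474.1| = 15.42 Hz.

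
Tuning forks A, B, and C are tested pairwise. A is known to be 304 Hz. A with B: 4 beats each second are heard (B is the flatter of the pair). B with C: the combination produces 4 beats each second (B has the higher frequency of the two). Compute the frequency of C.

296 Hz

B is below A, so f_B = 304 − 4 = 300 Hz.
C is below B, so f_C = 300 − 4 = 296 Hz.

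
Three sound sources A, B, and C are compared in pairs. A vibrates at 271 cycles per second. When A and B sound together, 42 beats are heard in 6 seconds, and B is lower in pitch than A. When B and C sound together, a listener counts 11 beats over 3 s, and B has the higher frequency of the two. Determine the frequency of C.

260.3333 Hz

A–B: Beat frequency = 42/6 = 7 Hz.
B is below A, so f_B = 271 − 7 = 264 Hz.
B–C: Beat frequency = 11/3 = 3.6667 Hz.
C is below B, so f_C = 264 − 3.6667 = 260.3333 Hz.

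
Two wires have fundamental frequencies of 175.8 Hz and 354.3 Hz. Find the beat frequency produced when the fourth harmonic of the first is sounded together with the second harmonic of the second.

Fourth harmonic of the first: 4·175.8 = 703.2 Hz.
Second harmonic of the second: 2·354.3 = 708.6 Hz.
f_beat = |703.2 − 708.6| = 5.4 Hz.

5.4 Hz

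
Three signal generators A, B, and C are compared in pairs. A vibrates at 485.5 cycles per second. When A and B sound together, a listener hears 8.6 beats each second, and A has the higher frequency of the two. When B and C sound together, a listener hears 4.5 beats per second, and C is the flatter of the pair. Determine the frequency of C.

B is below A, so f_B = 485.5 − 8.6 = 476.9 Hz.
C is below B, so f_C = 476.9 − 4.5 = 472.4 Hz.

472.4 Hz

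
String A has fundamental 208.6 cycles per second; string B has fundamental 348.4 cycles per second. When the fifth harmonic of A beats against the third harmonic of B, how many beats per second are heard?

Fifth harmonic of the first: 5·208.6 = 1043.0 Hz.
Third harmonic of the second: 3·348.4 = 1045.2 Hz.
f_beat = |1043.0 − 1045.2| = 2.2 Hz.

2.2 Hz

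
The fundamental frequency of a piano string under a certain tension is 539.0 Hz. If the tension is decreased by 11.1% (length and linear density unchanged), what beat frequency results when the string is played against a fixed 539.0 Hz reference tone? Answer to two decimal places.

For a string, f ∝ √T, so the new frequency is 539.0·√0.889 = 508.2058 Hz.
f_beat = |508.2058 − 539.0| = 30.79 Hz.

30.79 Hz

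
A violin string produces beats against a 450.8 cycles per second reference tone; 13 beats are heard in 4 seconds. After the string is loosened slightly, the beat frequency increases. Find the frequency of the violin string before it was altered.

447.55 Hz

Beat frequency = 13/4 = 3.25 Hz.
|f − 450.8| = 3.25, so the violin string was at either 447.55 Hz or 454.05 Hz.
Reducing tension lowers a string's frequency; the adjustment lowers the violin string's frequency.
The beat rate rose, so the adjustment moved the violin string further from 450.8 Hz — it was already below the reference.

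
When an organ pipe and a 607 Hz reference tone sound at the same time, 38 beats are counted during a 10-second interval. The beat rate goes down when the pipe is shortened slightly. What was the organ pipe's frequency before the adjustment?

Beat frequency = 38/10 = 3.8 Hz.
|f − 607| = 3.8, so the organ pipe was at either 603.2 Hz or 610.8 Hz.
A shorter pipe has a higher fundamental; the adjustment raises the organ pipe's frequency.
The beat rate fell, so the adjustment moved the organ pipe toward 607 Hz — it must have started below the reference.

603.2 Hz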